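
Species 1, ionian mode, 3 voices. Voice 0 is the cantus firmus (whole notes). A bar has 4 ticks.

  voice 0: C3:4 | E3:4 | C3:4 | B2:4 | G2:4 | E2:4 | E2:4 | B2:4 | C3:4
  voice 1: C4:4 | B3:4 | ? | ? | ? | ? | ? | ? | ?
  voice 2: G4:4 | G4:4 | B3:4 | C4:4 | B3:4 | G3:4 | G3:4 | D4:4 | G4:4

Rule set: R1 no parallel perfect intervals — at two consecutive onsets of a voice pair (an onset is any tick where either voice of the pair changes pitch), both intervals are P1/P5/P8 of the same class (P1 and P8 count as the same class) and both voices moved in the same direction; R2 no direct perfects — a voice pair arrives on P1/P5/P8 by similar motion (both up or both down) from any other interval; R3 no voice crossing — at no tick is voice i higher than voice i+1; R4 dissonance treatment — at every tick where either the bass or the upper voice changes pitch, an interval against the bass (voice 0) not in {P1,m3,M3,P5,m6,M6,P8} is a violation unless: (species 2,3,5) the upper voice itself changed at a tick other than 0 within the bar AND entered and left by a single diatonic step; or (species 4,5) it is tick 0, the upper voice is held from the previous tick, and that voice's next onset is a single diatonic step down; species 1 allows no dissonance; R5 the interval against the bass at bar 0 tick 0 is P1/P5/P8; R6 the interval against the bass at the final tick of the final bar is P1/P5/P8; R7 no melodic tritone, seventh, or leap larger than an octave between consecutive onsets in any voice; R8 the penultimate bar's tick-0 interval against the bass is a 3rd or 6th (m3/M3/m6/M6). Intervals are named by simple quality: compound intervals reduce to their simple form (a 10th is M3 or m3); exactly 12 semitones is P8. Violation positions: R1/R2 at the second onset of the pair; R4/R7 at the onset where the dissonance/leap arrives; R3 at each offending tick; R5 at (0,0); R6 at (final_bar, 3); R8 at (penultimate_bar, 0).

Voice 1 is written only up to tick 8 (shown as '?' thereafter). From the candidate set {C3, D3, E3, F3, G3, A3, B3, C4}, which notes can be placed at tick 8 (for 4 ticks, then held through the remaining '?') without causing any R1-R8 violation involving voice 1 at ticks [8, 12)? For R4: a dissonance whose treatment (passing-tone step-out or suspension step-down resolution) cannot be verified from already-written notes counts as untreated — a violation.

C3: violates R2,R7
D3: violates R4
E3: violates R2
F3: violates R4,R7
G3: violates R1
A3: legal
B3: violates R4
C4: violates R3

{A3}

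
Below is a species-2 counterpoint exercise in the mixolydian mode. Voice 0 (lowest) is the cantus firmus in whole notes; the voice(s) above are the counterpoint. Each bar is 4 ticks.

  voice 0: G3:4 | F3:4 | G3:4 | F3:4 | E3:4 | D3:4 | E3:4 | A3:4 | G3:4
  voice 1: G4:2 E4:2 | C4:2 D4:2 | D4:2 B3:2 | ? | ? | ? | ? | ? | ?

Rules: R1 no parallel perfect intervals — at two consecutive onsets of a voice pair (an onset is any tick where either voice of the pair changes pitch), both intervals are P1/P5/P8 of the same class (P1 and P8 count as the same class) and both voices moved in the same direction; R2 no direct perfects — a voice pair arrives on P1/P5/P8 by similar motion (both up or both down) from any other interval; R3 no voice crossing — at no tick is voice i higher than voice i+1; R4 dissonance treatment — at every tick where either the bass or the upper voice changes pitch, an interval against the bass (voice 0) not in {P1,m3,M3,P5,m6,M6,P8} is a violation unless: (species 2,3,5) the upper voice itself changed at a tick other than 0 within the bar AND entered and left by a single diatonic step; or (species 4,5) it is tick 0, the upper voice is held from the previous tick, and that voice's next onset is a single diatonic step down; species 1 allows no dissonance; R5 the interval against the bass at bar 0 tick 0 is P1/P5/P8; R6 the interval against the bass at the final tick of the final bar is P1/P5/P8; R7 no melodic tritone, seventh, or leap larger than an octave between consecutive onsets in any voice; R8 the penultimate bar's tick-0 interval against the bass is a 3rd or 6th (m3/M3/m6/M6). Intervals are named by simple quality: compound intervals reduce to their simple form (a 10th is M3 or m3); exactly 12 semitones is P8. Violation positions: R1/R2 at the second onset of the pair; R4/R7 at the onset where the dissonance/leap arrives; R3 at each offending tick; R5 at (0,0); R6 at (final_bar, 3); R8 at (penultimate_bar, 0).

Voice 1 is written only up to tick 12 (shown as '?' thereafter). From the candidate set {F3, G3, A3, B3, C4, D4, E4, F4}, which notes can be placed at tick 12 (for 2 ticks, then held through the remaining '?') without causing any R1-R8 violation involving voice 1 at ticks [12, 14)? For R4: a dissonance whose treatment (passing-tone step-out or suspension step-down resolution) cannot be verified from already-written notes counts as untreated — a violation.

{A3, C4, D4}

F3: violates R2,R7
G3: violates R4
A3: legal
B3: violates R4
C4: legal
D4: legal
E4: violates R4
F4: violates R7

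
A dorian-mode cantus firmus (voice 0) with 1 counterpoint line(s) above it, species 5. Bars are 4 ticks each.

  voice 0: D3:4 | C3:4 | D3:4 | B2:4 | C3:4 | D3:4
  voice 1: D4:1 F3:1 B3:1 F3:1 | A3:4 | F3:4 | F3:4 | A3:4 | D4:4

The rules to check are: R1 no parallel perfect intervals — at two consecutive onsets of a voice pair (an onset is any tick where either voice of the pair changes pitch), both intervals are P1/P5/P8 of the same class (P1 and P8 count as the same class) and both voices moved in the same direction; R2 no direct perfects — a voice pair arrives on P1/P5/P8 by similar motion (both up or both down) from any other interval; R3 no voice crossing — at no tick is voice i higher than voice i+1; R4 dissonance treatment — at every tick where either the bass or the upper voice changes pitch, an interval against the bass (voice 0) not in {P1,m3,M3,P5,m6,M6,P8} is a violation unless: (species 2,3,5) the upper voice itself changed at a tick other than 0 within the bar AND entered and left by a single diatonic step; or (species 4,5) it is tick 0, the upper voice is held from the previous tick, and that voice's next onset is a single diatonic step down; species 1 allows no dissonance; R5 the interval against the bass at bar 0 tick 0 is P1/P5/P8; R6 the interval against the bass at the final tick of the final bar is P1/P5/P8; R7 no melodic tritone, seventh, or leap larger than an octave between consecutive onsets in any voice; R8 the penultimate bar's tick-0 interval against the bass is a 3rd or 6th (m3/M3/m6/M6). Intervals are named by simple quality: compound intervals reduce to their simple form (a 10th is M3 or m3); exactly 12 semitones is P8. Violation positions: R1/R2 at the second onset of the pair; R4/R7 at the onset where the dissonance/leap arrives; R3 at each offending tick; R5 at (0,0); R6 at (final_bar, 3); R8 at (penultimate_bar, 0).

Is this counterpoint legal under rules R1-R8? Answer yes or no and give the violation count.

No (4 violations)

bar 0: v0=D3 v1=D4 (P8)
bar 1: v0=C3 v1=A3 (M6)
bar 2: v0=D3 v1=F3 (m3)
bar 3: v0=B2 v1=F3 (TT)
bar 4: v0=C3 v1=A3 (M6)
bar 5: v0=D3 v1=D4 (P8)
  R7 @ bar0.2: F3->B3 leap 6st
  R7 @ bar0.3: B3->F3 leap 6st
  R4 @ bar3.0: B2/F3 TT untreated
  R2 @ bar5.0: C3/A3 M6 -> D3/D4 P8 similar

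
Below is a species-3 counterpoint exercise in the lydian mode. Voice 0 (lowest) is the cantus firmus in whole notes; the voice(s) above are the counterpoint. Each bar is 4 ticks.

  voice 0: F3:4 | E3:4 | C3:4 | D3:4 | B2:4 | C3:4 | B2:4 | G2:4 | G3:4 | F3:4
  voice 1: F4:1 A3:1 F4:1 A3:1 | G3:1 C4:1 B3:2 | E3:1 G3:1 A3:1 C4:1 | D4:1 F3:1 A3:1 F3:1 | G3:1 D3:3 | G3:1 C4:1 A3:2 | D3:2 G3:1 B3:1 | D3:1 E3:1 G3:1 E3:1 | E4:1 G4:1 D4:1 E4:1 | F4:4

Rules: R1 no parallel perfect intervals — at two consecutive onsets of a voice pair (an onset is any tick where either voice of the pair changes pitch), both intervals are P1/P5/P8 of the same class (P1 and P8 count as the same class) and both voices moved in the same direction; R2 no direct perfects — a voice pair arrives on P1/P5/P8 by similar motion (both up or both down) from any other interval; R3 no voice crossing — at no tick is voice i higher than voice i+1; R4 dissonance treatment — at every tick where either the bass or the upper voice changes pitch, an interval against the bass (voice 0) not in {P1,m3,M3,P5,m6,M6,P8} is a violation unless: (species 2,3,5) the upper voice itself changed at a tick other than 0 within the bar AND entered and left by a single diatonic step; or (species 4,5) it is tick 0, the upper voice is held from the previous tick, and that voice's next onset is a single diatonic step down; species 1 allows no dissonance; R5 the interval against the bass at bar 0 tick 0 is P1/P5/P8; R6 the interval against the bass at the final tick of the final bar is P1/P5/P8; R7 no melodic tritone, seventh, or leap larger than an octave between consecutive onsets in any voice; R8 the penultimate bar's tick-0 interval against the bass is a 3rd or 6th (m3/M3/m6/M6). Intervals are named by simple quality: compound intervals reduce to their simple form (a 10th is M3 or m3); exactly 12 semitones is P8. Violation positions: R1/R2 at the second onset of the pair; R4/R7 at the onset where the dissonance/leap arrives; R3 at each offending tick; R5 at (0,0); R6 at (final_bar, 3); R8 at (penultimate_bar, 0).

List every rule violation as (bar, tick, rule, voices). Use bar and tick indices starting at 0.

bar 0: v0=F3 v1=F4 downbeat P8
bar 1: v0=E3 v1=G3 downbeat m3
bar 2: v0=C3 v1=E3 downbeat M3
bar 3: v0=D3 v1=D4 downbeat P8
bar 4: v0=B2 v1=G3 downbeat m6
bar 5: v0=C3 v1=G3 downbeat P5
bar 6: v0=B2 v1=D3 downbeat m3
bar 7: v0=G2 v1=D3 downbeat P5
bar 8: v0=G3 v1=E4 downbeat M6
bar 9: v0=F3 v1=F4 downbeat P8
  -> R1 @ bar 3 tick 0 v(0, 1): C3/C4 P8 -> D3/D4 P8 similar
  -> R2 @ bar 5 tick 0 v(0, 1): B2/D3 m3 -> C3/G3 P5 similar
  -> R2 @ bar 7 tick 0 v(0, 1): B2/B3 P8 -> G2/D3 P5 similar

(3, 0, R1, (0, 1))
(5, 0, R2, (0, 1))
(7, 0, R2, (0, 1))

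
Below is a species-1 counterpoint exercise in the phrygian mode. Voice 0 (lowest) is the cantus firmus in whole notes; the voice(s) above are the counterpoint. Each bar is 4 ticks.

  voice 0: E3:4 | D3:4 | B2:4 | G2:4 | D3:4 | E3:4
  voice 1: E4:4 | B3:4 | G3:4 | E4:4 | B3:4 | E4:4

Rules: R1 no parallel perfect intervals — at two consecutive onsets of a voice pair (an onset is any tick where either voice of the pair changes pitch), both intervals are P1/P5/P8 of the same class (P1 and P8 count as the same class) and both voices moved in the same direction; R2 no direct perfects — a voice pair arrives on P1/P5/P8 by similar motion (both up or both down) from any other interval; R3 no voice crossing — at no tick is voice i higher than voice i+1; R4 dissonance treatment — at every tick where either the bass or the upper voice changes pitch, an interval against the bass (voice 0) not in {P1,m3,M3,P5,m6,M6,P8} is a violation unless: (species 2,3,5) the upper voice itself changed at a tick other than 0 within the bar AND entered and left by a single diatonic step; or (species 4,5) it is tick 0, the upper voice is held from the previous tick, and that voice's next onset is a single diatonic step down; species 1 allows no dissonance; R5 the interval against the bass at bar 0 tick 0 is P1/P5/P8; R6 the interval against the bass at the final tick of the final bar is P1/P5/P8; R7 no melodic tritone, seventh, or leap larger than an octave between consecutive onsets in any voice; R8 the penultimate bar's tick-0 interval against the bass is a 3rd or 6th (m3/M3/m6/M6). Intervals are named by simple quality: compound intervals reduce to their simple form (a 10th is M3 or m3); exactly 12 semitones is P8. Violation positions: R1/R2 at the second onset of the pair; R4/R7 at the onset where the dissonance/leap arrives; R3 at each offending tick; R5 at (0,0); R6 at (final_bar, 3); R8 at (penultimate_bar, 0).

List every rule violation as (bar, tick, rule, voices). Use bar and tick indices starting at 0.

(5, 0, R2, (0, 1))

bar 0: v0=E3 v1=E4 downbeat P8
bar 1: v0=D3 v1=B3 downbeat M6
bar 2: v0=B2 v1=G3 downbeat m6
bar 3: v0=G2 v1=E4 downbeat M6
bar 4: v0=D3 v1=B3 downbeat M6
bar 5: v0=E3 v1=E4 downbeat P8
  -> R2 @ bar 5 tick 0 v(0, 1): D3/B3 M6 -> E3/E4 P8 similar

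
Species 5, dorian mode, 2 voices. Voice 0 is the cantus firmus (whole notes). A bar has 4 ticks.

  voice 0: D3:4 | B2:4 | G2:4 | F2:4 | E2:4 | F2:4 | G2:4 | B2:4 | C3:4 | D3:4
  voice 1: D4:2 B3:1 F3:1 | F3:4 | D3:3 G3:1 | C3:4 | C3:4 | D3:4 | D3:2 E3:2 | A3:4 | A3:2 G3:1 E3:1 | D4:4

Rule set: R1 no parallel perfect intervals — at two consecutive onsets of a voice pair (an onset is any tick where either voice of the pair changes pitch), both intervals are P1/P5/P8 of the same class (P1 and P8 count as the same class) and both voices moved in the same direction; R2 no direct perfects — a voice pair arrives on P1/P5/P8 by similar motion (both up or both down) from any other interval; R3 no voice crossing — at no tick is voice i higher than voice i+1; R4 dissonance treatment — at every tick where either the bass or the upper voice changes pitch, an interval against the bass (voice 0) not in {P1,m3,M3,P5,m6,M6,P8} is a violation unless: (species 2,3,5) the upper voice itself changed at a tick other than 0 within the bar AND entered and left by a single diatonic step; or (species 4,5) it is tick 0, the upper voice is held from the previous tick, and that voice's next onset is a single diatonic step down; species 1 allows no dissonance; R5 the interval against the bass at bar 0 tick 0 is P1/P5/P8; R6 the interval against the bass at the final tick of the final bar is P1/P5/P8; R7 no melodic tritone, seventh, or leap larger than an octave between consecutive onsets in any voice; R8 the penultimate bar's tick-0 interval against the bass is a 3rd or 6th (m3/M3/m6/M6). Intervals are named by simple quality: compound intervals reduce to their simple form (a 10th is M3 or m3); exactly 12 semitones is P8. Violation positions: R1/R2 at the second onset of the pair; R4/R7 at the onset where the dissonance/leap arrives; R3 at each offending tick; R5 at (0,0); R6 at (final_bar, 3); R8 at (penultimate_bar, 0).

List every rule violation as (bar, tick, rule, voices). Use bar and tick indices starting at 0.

bar 0: v0=D3 v1=D4 downbeat P8
bar 1: v0=B2 v1=F3 downbeat TT
bar 2: v0=G2 v1=D3 downbeat P5
bar 3: v0=F2 v1=C3 downbeat P5
bar 4: v0=E2 v1=C3 downbeat m6
bar 5: v0=F2 v1=D3 downbeat M6
bar 6: v0=G2 v1=D3 downbeat P5
bar 7: v0=B2 v1=A3 downbeat m7
bar 8: v0=C3 v1=A3 downbeat M6
bar 9: v0=D3 v1=D4 downbeat P8
  -> R7 @ bar 0 tick 3 v(1,): B3->F3 leap 6st
  -> R4 @ bar 1 tick 0 v(0, 1): B2/F3 TT untreated
  -> R2 @ bar 2 tick 0 v(0, 1): B2/F3 TT -> G2/D3 P5 similar
  -> R2 @ bar 3 tick 0 v(0, 1): G2/G3 P8 -> F2/C3 P5 similar
  -> R4 @ bar 7 tick 0 v(0, 1): B2/A3 m7 untreated
  -> R2 @ bar 9 tick 0 v(0, 1): C3/E3 M3 -> D3/D4 P8 similar
  -> R7 @ bar 9 tick 0 v(1,): E3->D4 leap 10st

(0, 3, R7, (1,))
(1, 0, R4, (0, 1))
(2, 0, R2, (0, 1))
(3, 0, R2, (0, 1))
(7, 0, R4, (0, 1))
(9, 0, R2, (0, 1))
(9, 0, R7, (1,))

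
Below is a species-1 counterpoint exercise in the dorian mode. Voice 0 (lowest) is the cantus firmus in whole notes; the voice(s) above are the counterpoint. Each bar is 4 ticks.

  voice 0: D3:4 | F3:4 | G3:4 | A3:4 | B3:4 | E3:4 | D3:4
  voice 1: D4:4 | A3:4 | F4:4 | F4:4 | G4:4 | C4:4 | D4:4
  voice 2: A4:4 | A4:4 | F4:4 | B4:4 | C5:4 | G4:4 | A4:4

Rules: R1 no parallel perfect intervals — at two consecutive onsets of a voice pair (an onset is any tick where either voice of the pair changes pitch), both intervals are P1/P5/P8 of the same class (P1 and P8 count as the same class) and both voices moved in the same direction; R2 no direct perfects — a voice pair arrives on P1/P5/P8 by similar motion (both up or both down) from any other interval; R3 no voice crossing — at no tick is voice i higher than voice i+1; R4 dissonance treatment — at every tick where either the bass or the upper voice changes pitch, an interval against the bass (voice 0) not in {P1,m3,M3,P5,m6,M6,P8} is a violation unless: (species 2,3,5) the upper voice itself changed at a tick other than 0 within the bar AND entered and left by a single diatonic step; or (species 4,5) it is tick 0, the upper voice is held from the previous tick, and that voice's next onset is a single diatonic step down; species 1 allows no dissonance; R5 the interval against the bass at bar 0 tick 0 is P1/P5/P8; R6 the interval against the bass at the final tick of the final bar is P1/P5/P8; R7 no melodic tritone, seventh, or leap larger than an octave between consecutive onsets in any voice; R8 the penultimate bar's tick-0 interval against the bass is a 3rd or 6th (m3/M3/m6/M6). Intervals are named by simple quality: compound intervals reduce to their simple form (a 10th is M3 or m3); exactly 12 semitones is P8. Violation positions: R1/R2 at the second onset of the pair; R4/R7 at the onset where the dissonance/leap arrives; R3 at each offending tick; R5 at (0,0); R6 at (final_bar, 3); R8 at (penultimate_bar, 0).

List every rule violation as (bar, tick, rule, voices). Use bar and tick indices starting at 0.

bar 0: v0=D3 v1=D4 v2=A4 downbeat P5
bar 1: v0=F3 v1=A3 v2=A4 downbeat M3
bar 2: v0=G3 v1=F4 v2=F4 downbeat m7
bar 3: v0=A3 v1=F4 v2=B4 downbeat M2
bar 4: v0=B3 v1=G4 v2=C5 downbeat m2
bar 5: v0=E3 v1=C4 v2=G4 downbeat m3
bar 6: v0=D3 v1=D4 v2=A4 downbeat P5
  -> R4 @ bar 2 tick 0 v(0, 1): G3/F4 m7 untreated
  -> R4 @ bar 2 tick 0 v(0, 2): G3/F4 m7 untreated
  -> R4 @ bar 3 tick 0 v(0, 2): A3/B4 M2 untreated
  -> R7 @ bar 3 tick 0 v(2,): F4->B4 leap 6st
  -> R4 @ bar 4 tick 0 v(0, 2): B3/C5 m2 untreated
  -> R2 @ bar 5 tick 0 v(1, 2): G4/C5 P4 -> C4/G4 P5 similar
  -> R1 @ bar 6 tick 0 v(1, 2): C4/G4 P5 -> D4/A4 P5 similar

(2, 0, R4, (0, 1))
(2, 0, R4, (0, 2))
(3, 0, R4, (0, 2))
(3, 0, R7, (2,))
(4, 0, R4, (0, 2))
(5, 0, R2, (1, 2))
(6, 0, R1, (1, 2))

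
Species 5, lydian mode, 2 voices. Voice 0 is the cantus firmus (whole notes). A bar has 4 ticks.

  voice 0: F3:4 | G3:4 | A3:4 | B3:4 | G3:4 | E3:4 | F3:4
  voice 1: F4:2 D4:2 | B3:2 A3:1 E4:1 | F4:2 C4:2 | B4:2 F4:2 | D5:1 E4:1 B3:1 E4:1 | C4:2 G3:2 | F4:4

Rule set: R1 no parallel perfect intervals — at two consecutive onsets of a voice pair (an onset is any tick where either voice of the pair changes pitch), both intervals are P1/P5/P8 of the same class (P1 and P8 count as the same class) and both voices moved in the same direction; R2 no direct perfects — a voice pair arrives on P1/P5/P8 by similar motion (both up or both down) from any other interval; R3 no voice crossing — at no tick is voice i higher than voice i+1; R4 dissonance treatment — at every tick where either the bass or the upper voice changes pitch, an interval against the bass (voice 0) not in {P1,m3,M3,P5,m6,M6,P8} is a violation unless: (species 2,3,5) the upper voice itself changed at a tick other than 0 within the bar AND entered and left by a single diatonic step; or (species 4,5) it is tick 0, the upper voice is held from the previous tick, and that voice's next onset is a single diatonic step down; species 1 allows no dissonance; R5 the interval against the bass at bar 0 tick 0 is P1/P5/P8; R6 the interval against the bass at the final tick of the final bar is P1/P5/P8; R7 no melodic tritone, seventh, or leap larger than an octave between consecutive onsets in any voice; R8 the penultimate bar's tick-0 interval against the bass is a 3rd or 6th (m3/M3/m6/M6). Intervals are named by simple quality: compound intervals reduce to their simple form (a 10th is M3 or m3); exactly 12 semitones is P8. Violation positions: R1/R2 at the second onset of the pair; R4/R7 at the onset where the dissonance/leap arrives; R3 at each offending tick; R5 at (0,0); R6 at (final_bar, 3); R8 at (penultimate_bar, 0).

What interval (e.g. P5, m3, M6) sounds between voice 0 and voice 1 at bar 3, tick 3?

TT

voice 0=B3 voice 1=F4 -> TT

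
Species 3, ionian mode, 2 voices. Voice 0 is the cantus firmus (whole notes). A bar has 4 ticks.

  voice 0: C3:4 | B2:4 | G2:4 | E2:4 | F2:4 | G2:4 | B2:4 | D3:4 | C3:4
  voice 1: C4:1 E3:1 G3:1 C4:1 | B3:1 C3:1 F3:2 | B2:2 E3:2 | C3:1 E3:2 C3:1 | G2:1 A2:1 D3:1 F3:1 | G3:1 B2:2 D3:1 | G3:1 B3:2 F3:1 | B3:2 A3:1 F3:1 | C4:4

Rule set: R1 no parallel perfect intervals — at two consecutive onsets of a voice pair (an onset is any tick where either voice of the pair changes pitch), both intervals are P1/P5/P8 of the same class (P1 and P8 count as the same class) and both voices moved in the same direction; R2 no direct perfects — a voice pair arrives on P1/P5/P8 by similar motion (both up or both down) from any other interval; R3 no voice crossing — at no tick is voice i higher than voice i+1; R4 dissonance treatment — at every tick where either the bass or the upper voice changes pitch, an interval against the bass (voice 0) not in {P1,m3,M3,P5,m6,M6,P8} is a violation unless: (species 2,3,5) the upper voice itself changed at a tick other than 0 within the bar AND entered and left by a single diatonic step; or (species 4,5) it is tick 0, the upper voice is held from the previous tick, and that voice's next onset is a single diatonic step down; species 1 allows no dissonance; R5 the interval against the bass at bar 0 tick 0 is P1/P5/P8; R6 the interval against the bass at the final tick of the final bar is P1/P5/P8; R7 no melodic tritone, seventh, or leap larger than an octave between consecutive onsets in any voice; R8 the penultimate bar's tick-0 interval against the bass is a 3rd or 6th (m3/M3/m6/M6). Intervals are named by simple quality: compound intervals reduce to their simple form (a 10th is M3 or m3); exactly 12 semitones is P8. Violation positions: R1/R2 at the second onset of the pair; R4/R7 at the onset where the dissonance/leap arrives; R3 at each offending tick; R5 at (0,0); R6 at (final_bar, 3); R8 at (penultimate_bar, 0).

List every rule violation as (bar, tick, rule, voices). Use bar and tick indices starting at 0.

bar 0: v0=C3 v1=C4 downbeat P8
bar 1: v0=B2 v1=B3 downbeat P8
bar 2: v0=G2 v1=B2 downbeat M3
bar 3: v0=E2 v1=C3 downbeat m6
bar 4: v0=F2 v1=G2 downbeat M2
bar 5: v0=G2 v1=G3 downbeat P8
bar 6: v0=B2 v1=G3 downbeat m6
bar 7: v0=D3 v1=B3 downbeat M6
bar 8: v0=C3 v1=C4 downbeat P8
  -> R1 @ bar 1 tick 0 v(0, 1): C3/C4 P8 -> B2/B3 P8 similar
  -> R4 @ bar 1 tick 1 v(0, 1): B2/C3 m2 untreated
  -> R7 @ bar 1 tick 1 v(1,): B3->C3 leap 11st
  -> R4 @ bar 1 tick 2 v(0, 1): B2/F3 TT untreated
  -> R7 @ bar 2 tick 0 v(1,): F3->B2 leap 6st
  -> R4 @ bar 4 tick 0 v(0, 1): F2/G2 M2 untreated
  -> R1 @ bar 5 tick 0 v(0, 1): F2/F3 P8 -> G2/G3 P8 similar
  -> R4 @ bar 6 tick 3 v(0, 1): B2/F3 TT untreated
  -> R7 @ bar 6 tick 3 v(1,): B3->F3 leap 6st
  -> R7 @ bar 7 tick 0 v(1,): F3->B3 leap 6st

(1, 0, R1, (0, 1))
(1, 1, R4, (0, 1))
(1, 1, R7, (1,))
(1, 2, R4, (0, 1))
(2, 0, R7, (1,))
(4, 0, R4, (0, 1))
(5, 0, R1, (0, 1))
(6, 3, R4, (0, 1))
(6, 3, R7, (1,))
(7, 0, R7, (1,))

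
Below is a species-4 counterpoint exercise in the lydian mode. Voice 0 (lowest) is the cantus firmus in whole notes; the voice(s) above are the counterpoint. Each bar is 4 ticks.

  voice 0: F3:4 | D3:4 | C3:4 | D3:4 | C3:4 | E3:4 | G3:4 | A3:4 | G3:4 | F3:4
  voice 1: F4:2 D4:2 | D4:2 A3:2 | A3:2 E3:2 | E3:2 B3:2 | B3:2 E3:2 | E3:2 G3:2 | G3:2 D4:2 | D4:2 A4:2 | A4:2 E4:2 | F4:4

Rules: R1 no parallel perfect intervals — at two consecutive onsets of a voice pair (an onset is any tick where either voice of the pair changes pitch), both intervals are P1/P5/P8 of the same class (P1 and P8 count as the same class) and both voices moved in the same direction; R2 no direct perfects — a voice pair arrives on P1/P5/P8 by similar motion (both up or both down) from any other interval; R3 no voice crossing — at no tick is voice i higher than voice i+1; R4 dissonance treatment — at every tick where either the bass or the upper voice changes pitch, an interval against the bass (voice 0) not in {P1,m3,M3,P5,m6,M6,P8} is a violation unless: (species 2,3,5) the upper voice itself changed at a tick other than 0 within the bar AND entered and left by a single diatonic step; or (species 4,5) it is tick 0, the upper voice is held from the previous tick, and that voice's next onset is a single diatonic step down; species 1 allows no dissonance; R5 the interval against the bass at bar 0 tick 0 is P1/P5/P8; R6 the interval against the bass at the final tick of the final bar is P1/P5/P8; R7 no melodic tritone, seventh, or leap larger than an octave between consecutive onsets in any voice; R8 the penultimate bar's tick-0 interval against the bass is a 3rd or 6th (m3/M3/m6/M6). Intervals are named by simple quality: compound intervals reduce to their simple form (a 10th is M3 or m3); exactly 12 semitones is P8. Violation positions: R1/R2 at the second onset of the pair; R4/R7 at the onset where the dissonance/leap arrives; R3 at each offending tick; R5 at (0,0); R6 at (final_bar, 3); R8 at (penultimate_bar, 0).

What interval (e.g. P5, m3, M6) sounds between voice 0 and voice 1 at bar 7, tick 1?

P4

voice 0=A3 voice 1=D4 -> P4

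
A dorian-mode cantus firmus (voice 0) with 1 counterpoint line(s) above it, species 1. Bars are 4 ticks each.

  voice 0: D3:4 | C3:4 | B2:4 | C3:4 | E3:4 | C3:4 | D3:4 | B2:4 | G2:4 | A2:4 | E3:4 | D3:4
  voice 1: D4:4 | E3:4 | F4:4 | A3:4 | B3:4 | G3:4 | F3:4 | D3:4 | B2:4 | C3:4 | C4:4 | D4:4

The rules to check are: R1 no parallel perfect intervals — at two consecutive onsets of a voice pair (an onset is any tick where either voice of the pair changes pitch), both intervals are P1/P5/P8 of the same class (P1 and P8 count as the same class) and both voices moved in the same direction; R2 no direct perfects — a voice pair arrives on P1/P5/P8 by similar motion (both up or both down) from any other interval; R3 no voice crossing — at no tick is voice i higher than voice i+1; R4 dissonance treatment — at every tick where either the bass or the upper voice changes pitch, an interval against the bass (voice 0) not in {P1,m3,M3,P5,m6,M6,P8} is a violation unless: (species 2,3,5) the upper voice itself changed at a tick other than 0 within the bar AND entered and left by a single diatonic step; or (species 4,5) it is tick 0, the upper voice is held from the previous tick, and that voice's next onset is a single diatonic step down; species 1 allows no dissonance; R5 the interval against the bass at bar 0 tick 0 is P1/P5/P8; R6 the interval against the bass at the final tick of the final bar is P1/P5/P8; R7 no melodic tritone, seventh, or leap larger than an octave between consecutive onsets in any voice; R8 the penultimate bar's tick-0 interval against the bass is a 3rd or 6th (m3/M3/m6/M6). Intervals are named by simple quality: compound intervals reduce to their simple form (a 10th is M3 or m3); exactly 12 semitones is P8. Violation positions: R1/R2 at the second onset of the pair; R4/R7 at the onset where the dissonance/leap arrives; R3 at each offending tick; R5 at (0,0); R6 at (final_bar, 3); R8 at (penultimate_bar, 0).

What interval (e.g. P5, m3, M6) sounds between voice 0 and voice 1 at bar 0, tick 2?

voice 0=D3 voice 1=D4 -> P8

P8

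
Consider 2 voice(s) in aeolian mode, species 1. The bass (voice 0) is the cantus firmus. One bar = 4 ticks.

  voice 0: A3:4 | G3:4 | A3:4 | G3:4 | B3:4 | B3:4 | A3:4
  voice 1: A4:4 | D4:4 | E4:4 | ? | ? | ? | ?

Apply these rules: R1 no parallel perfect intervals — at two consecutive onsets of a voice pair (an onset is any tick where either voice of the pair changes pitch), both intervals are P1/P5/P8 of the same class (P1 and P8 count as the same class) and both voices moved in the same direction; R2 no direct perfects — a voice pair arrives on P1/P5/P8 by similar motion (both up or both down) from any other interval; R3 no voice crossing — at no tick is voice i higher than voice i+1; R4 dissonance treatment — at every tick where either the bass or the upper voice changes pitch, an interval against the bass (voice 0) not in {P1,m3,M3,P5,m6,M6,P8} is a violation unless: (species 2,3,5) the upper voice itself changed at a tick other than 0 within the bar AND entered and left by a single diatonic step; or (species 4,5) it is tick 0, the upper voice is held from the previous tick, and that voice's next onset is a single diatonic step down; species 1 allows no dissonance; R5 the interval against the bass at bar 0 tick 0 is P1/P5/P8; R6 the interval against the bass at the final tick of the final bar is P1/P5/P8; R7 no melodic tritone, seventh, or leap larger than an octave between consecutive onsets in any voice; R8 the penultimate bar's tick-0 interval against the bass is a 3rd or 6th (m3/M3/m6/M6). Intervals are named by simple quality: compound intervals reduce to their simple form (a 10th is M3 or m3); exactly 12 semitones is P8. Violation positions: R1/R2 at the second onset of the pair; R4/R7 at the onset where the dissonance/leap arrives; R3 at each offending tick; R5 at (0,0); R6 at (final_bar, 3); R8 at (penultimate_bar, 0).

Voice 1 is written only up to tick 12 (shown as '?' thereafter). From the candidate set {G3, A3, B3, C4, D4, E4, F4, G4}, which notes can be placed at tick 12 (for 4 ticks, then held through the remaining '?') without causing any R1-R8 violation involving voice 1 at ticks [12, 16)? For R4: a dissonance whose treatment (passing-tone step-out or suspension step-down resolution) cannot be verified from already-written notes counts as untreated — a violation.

G3: violates R2
A3: violates R4
B3: legal
C4: violates R4
D4: violates R1
E4: legal
F4: violates R4
G4: legal

{B3, E4, G4}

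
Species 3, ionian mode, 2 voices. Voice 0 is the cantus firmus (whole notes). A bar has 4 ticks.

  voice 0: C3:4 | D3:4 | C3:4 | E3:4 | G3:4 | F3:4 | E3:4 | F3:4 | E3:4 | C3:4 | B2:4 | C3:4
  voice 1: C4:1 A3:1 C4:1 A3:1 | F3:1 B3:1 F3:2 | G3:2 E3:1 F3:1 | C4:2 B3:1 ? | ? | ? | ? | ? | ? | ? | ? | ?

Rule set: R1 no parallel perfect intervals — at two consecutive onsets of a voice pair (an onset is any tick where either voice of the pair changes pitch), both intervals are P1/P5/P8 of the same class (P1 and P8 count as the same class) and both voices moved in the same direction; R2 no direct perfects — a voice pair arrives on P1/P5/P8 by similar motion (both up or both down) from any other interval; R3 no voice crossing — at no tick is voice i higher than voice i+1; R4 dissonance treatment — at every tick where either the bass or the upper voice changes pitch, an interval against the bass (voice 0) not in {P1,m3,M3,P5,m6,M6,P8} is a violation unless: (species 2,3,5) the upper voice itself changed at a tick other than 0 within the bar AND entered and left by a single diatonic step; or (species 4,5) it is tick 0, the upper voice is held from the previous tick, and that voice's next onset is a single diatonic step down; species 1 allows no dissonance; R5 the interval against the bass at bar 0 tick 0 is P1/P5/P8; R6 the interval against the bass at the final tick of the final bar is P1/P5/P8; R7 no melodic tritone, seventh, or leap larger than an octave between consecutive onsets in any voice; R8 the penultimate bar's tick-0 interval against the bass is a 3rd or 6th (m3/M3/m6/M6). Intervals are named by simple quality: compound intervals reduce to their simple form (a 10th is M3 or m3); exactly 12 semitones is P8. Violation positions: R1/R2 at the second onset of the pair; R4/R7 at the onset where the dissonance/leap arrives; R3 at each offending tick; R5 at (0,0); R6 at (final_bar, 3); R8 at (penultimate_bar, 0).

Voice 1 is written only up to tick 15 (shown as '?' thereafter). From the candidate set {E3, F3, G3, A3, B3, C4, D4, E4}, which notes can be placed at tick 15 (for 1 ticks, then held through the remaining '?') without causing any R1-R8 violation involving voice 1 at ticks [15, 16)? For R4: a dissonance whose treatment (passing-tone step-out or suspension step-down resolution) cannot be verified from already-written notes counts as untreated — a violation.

E3: legal
F3: violates R4,R7
G3: legal
A3: violates R4
B3: legal
C4: legal
D4: violates R4
E4: legal

{B3, C4, E3, E4, G3}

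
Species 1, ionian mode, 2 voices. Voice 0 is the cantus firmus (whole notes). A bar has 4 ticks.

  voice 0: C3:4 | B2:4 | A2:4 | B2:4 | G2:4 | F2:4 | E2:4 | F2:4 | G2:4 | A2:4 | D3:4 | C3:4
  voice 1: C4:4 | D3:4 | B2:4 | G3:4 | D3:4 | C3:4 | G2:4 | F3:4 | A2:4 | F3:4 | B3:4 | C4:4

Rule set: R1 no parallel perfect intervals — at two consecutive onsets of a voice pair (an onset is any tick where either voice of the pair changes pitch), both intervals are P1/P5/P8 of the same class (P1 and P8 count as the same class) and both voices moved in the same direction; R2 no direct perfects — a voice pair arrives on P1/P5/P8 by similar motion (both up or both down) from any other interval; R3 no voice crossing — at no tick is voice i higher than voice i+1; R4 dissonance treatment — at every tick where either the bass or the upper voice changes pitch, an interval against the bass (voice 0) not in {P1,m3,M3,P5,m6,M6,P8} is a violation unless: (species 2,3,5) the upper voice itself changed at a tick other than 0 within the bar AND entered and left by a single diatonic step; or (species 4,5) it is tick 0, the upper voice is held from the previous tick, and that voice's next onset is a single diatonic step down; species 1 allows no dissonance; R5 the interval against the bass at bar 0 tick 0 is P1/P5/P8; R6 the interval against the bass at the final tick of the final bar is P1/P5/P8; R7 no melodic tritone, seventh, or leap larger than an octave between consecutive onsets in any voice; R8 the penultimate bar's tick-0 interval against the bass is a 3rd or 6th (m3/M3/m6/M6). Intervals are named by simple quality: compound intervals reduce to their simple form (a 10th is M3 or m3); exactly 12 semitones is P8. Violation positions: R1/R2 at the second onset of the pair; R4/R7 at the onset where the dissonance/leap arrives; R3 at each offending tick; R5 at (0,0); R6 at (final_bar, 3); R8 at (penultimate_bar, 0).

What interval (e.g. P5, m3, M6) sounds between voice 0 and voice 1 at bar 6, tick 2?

voice 0=E2 voice 1=G2 -> m3

m3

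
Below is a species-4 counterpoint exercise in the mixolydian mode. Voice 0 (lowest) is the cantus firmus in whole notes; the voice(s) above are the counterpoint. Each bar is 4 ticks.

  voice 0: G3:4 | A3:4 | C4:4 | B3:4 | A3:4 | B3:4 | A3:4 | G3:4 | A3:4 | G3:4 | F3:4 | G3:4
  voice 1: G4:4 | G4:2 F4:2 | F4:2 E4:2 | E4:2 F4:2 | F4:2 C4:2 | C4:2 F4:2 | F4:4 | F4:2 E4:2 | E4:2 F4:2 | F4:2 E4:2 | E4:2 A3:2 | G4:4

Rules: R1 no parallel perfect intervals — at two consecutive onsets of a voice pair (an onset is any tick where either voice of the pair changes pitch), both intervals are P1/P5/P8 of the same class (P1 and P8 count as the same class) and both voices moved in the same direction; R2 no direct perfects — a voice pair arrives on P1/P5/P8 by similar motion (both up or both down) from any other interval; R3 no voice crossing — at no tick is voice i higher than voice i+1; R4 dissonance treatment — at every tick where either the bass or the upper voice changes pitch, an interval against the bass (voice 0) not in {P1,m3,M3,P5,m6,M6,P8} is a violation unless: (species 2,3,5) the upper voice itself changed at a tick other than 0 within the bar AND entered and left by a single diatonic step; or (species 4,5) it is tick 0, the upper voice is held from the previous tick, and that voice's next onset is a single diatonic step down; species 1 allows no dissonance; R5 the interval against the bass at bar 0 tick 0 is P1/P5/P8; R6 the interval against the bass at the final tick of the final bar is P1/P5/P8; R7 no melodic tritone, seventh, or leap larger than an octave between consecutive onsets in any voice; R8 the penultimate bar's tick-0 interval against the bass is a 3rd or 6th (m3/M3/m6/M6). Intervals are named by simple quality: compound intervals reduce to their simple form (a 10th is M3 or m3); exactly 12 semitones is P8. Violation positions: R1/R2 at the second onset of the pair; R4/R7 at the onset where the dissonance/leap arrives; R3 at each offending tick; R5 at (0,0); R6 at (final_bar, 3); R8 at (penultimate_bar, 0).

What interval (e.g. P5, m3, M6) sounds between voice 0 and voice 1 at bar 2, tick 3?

M3

voice 0=C4 voice 1=E4 -> M3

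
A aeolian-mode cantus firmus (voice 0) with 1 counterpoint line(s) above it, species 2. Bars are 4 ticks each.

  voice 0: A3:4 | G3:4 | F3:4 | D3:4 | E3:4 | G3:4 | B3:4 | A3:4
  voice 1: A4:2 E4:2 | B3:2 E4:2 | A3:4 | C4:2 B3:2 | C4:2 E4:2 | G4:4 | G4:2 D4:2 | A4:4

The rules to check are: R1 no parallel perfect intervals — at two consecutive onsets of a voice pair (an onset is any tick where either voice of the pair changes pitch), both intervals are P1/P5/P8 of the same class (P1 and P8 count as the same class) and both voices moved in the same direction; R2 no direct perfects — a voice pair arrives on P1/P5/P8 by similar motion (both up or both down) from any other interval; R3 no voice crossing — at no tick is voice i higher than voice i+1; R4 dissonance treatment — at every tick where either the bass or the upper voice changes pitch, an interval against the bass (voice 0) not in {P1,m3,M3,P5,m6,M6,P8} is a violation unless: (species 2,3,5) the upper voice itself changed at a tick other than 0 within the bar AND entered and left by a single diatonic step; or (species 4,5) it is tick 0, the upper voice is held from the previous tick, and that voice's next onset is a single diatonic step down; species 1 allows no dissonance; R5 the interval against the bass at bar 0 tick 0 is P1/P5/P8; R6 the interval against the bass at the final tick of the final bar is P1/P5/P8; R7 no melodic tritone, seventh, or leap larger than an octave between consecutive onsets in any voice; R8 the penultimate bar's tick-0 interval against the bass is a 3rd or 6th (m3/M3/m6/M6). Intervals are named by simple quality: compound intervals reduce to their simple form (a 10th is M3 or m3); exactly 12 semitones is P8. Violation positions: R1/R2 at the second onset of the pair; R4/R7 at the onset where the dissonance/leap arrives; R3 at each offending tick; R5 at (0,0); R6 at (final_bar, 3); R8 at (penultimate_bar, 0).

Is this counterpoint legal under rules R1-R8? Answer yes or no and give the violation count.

bar 0: v0=A3 v1=A4 (P8)
bar 1: v0=G3 v1=B3 (M3)
bar 2: v0=F3 v1=A3 (M3)
bar 3: v0=D3 v1=C4 (m7)
bar 4: v0=E3 v1=C4 (m6)
bar 5: v0=G3 v1=G4 (P8)
bar 6: v0=B3 v1=G4 (m6)
bar 7: v0=A3 v1=A4 (P8)
  R4 @ bar3.0: D3/C4 m7 untreated
  R1 @ bar5.0: E3/E4 P8 -> G3/G4 P8 similar

No (2 violations)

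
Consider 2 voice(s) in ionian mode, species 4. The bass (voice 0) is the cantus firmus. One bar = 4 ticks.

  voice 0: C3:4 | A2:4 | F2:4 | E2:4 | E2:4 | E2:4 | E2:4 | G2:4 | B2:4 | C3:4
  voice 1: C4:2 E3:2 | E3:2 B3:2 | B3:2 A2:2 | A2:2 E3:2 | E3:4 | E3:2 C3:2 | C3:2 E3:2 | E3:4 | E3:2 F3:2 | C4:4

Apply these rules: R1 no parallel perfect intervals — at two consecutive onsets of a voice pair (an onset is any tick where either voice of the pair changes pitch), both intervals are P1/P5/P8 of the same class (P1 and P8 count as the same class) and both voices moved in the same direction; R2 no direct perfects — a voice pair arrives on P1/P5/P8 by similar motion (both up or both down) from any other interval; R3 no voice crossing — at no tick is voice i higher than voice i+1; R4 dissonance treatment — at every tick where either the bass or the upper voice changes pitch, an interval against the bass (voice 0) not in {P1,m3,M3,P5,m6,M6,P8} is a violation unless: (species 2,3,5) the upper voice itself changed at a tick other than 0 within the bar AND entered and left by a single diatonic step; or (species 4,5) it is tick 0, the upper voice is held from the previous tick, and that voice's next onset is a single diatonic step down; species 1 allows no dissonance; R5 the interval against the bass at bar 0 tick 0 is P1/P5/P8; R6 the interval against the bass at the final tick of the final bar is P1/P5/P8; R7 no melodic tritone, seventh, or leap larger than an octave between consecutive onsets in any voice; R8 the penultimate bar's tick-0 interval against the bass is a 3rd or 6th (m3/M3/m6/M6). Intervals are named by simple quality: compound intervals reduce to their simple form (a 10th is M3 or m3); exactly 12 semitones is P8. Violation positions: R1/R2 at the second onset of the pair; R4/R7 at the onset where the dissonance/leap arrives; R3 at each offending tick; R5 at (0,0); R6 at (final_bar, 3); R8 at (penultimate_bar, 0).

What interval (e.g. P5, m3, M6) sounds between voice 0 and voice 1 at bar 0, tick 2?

M3

voice 0=C3 voice 1=E3 -> M3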